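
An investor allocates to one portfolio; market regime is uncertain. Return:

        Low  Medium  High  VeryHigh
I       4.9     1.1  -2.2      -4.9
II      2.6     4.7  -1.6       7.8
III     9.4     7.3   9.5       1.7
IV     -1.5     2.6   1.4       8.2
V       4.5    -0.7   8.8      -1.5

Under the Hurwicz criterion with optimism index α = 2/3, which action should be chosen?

I: 2/3·4.9 + 1/3·(-4.9) = 49/30
II: 2/3·7.8 + 1/3·(-1.6) = 14/3
III: 2/3·9.5 + 1/3·1.7 = 6.9
IV: 2/3·8.2 + 1/3·(-1.5) = 149/30
V: 2/3·8.8 + 1/3·(-1.5) = 161/30
Highest Hurwicz score = 6.9 → III.

III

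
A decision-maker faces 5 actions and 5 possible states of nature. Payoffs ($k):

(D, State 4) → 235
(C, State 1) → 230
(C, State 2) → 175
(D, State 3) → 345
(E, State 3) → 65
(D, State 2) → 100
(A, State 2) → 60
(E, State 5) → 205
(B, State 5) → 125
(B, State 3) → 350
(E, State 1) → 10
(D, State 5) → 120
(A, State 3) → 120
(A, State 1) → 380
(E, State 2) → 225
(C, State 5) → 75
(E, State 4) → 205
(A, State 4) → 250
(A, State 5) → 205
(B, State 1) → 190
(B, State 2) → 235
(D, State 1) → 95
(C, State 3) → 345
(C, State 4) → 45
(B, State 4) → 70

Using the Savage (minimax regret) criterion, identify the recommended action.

B

Column bests: State 1=380, State 2=235, State 3=350, State 4=250, State 5=205.
A regrets: 0, 175, 230, 0, 0 → max 230
B regrets: 190, 0, 0, 180, 80 → max 190
C regrets: 150, 60, 5, 205, 130 → max 205
D regrets: 285, 135, 5, 15, 85 → max 285
E regrets: 370, 10, 285, 45, 0 → max 370
Smallest max regret = 190 → B.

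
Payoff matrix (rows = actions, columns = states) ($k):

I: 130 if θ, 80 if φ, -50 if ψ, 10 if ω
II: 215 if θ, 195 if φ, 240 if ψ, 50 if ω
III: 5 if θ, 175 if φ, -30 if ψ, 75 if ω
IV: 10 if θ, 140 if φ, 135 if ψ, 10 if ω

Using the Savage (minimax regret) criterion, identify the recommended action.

Column bests: θ=215, φ=195, ψ=240, ω=75.
I regrets: 85, 115, 290, 65 → max 290
II regrets: 0, 0, 0, 25 → max 25
III regrets: 210, 20, 270, 0 → max 270
IV regrets: 205, 55, 105, 65 → max 205
Smallest max regret = 25 → II.

II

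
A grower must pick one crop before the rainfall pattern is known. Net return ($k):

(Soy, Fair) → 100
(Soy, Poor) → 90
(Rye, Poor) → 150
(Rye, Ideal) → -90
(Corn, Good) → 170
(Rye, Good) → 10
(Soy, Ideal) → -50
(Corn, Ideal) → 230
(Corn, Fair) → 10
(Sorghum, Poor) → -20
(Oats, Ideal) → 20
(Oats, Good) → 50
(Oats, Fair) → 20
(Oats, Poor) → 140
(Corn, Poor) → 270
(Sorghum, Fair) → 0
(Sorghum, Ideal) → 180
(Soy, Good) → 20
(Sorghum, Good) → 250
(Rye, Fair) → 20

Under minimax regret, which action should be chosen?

Corn

Column bests: Poor=270, Fair=100, Good=250, Ideal=230.
Soy regrets: 180, 0, 230, 280 → max 280
Oats regrets: 130, 80, 200, 210 → max 210
Corn regrets: 0, 90, 80, 0 → max 90
Rye regrets: 120, 80, 240, 320 → max 320
Sorghum regrets: 290, 100, 0, 50 → max 290
Smallest max regret = 90 → Corn.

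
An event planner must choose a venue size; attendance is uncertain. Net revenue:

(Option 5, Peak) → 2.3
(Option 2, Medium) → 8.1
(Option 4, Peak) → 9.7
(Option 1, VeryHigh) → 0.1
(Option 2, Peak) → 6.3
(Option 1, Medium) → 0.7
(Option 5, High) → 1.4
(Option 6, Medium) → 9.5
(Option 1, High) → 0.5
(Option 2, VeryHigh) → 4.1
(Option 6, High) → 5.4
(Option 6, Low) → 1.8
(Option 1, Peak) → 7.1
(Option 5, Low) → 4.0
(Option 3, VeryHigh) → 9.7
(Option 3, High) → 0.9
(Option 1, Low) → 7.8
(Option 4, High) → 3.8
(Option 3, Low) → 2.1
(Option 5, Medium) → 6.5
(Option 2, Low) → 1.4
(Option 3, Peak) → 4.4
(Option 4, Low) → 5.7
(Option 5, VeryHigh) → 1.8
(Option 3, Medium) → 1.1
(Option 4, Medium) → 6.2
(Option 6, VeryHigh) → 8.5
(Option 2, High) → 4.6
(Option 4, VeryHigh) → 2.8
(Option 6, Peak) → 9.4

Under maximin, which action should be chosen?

Row minima: Option 1=0.1, Option 2=1.4, Option 3=0.9, Option 4=2.8, Option 5=1.4, Option 6=1.8
Best worst-case = 2.8 → Option 4.

Option 4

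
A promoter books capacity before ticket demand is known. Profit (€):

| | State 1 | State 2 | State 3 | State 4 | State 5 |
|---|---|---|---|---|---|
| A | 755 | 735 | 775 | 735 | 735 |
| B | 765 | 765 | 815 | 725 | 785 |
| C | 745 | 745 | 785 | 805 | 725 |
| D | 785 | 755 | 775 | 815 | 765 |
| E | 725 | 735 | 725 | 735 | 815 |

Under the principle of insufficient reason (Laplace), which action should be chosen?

D

Row averages: A=747, B=771, C=761, D=779, E=747
Highest average = 779 → D.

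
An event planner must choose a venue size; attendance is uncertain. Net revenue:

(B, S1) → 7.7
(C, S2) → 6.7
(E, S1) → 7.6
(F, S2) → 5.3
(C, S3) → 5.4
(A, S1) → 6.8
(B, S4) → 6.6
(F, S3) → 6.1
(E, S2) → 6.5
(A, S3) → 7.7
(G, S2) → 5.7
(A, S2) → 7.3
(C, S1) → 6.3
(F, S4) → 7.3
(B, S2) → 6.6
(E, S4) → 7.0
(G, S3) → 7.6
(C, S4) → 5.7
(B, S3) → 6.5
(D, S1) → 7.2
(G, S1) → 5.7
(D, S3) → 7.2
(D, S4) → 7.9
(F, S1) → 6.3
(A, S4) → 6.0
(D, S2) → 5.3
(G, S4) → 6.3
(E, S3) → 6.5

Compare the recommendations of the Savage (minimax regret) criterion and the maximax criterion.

minimax regret → E; maximax → D (disagree)

Column bests: S1=7.7, S2=7.3, S3=7.7, S4=7.9.
A regrets: 0.9, 0.0, 0.0, 1.9 → max 1.9
B regrets: 0.0, 0.7, 1.2, 1.3 → max 1.3
C regrets: 1.4, 0.6, 2.3, 2.2 → max 2.3
D regrets: 0.5, 2.0, 0.5, 0.0 → max 2.0
E regrets: 0.1, 0.8, 1.2, 0.9 → max 1.2
F regrets: 1.4, 2.0, 1.6, 0.6 → max 2.0
G regrets: 2.0, 1.6, 0.1, 1.6 → max 2.0
Smallest max regret = 1.2 → E.
Row maxima: A=7.7, B=7.7, C=6.7, D=7.9, E=7.6, F=7.3, G=7.6
Best best-case = 7.9 → D.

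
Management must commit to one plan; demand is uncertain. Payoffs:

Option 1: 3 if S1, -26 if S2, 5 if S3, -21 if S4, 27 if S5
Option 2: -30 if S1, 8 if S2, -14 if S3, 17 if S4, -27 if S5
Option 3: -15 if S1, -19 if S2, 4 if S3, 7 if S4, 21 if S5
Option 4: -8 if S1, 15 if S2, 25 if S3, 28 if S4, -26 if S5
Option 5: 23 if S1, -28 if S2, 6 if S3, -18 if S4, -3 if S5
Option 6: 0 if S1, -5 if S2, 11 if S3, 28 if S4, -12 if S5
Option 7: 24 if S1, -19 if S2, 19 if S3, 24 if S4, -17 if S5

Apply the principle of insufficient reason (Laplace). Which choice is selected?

Row averages: Option 1=-2.4, Option 2=-9.2, Option 3=-0.4, Option 4=6.8, Option 5=-4, Option 6=4.4, Option 7=6.2
Highest average = 6.8 → Option 4.

Option 4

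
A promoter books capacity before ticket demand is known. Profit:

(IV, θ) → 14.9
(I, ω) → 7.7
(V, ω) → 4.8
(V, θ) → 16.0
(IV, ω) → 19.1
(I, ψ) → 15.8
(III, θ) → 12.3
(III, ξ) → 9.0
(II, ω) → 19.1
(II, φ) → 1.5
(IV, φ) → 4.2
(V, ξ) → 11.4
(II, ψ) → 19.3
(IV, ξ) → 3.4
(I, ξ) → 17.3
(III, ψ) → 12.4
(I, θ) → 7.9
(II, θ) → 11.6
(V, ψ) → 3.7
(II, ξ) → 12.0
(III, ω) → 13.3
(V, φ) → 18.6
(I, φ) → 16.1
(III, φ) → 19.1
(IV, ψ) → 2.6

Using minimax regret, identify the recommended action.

III

Column bests: θ=16.0, φ=19.1, ψ=19.3, ω=19.1, ξ=17.3.
I regrets: 8.1, 3.0, 3.5, 11.4, 0.0 → max 11.4
II regrets: 4.4, 17.6, 0.0, 0.0, 5.3 → max 17.6
III regrets: 3.7, 0.0, 6.9, 5.8, 8.3 → max 8.3
IV regrets: 1.1, 14.9, 16.7, 0.0, 13.9 → max 16.7
V regrets: 0.0, 0.5, 15.6, 14.3, 5.9 → max 15.6
Smallest max regret = 8.3 → III.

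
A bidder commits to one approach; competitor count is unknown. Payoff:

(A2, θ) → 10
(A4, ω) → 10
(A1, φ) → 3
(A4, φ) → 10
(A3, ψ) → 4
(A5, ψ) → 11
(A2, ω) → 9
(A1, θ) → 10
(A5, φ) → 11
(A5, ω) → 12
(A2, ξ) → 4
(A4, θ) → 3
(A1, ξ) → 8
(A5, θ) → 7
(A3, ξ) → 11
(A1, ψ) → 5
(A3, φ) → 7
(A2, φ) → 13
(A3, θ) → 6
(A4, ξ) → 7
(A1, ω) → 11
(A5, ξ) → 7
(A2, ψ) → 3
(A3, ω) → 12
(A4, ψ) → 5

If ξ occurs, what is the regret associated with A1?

Best payoff under ξ is 11.
Regret = 11 − 8 = 3.

3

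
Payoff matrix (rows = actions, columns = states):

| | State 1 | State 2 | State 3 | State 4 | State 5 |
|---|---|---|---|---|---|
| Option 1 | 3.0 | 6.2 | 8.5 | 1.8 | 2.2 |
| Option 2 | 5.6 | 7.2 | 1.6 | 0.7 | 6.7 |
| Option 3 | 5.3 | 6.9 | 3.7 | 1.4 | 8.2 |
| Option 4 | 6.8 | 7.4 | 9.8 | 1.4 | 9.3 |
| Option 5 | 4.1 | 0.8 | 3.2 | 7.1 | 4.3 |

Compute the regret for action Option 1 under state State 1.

Best payoff under State 1 is 6.8.
Regret = 6.8 − 3.0 = 3.8.

3.8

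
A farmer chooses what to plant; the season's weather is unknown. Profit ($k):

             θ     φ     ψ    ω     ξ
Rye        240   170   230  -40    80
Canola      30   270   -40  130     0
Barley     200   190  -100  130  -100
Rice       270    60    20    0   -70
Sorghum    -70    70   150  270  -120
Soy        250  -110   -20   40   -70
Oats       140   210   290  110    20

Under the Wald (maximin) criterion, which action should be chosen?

Row minima: Rye=-40, Canola=-40, Barley=-100, Rice=-70, Sorghum=-120, Soy=-110, Oats=20
Best worst-case = 20 → Oats.

Oats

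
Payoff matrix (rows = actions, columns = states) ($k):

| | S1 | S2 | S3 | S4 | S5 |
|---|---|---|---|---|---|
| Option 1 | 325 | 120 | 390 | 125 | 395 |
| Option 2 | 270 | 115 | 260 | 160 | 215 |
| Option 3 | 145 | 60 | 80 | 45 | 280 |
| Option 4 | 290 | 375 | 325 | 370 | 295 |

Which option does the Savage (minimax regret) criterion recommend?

Column bests: S1=325, S2=375, S3=390, S4=370, S5=395.
Option 1 regrets: 0, 255, 0, 245, 0 → max 255
Option 2 regrets: 55, 260, 130, 210, 180 → max 260
Option 3 regrets: 180, 315, 310, 325, 115 → max 325
Option 4 regrets: 35, 0, 65, 0, 100 → max 100
Smallest max regret = 100 → Option 4.

Option 4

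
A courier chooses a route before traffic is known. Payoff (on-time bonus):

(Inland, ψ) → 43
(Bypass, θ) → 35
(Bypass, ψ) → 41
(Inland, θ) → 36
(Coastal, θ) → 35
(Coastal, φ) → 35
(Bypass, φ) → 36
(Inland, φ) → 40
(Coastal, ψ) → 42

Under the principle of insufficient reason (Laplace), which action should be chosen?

Row averages: Coastal=112/3, Inland=119/3, Bypass=112/3
Highest average = 119/3 → Inland.

Inland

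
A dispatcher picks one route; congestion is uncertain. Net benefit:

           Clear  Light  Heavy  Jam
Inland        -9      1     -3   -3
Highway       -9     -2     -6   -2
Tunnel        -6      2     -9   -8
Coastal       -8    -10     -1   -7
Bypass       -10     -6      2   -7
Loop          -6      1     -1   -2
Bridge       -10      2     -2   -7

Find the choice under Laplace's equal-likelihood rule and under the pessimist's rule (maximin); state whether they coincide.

laplace → Loop; maximin → Loop (agree)

Row averages: Inland=-3.5, Highway=-4.75, Tunnel=-5.25, Coastal=-6.5, Bypass=-5.25, Loop=-2, Bridge=-4.25
Highest average = -2 → Loop.
Row minima: Inland=-9, Highway=-9, Tunnel=-9, Coastal=-10, Bypass=-10, Loop=-6, Bridge=-10
Best worst-case = -6 → Loop.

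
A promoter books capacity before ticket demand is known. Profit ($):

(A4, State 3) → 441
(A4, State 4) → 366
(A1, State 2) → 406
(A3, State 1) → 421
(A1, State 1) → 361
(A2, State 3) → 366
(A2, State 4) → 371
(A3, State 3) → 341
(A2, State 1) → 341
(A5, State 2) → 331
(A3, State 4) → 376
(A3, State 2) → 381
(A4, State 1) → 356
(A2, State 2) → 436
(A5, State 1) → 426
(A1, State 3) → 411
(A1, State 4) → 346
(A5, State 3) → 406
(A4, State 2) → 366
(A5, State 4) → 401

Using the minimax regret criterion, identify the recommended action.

A1

Column bests: State 1=426, State 2=436, State 3=441, State 4=401.
A1 regrets: 65, 30, 30, 55 → max 65
A2 regrets: 85, 0, 75, 30 → max 85
A3 regrets: 5, 55, 100, 25 → max 100
A4 regrets: 70, 70, 0, 35 → max 70
A5 regrets: 0, 105, 35, 0 → max 105
Smallest max regret = 65 → A1.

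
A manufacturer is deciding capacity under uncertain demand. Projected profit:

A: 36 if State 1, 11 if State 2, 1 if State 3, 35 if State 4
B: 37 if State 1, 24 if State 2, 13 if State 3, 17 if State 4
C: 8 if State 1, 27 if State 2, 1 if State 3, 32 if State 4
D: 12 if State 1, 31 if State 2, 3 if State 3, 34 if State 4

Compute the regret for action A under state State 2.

Best payoff under State 2 is 31.
Regret = 31 − 11 = 20.

20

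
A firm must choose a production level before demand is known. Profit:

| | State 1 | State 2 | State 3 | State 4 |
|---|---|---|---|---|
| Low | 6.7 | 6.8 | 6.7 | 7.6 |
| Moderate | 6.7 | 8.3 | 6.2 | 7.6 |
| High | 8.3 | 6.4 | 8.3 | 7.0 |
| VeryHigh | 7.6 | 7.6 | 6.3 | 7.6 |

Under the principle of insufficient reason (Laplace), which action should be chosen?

High

Row averages: Low=6.95, Moderate=7.2, High=7.5, VeryHigh=7.275
Highest average = 7.5 → High.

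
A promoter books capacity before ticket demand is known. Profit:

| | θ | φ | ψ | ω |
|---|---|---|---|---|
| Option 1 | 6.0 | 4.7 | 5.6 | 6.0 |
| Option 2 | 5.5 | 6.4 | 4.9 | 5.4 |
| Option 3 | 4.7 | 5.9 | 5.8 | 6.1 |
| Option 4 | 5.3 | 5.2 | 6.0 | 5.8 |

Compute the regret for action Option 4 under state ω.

Best payoff under ω is 6.1.
Regret = 6.1 − 5.8 = 0.3.

0.3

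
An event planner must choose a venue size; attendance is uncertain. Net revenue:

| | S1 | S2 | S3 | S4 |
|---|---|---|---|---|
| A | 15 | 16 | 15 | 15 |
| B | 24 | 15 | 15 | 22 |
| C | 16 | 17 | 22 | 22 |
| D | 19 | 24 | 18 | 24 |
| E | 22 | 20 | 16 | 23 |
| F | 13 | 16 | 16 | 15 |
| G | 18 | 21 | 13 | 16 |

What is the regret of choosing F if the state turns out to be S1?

11

Best payoff under S1 is 24.
Regret = 24 − 13 = 11.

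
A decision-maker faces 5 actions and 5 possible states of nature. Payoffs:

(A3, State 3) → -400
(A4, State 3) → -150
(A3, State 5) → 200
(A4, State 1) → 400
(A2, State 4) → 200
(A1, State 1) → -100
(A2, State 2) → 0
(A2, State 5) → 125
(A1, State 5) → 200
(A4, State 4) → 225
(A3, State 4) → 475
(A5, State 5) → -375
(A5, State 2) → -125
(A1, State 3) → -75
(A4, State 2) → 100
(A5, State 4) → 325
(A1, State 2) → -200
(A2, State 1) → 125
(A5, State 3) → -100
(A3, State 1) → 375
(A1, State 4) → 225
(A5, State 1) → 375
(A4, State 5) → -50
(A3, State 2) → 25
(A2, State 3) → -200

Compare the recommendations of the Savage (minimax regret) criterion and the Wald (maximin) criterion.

Column bests: State 1=400, State 2=100, State 3=-75, State 4=475, State 5=200.
A1 regrets: 500, 300, 0, 250, 0 → max 500
A2 regrets: 275, 100, 125, 275, 75 → max 275
A3 regrets: 25, 75, 325, 0, 0 → max 325
A4 regrets: 0, 0, 75, 250, 250 → max 250
A5 regrets: 25, 225, 25, 150, 575 → max 575
Smallest max regret = 250 → A4.
Row minima: A1=-200, A2=-200, A3=-400, A4=-150, A5=-375
Best worst-case = -150 → A4.

minimax regret → A4; maximin → A4 (agree)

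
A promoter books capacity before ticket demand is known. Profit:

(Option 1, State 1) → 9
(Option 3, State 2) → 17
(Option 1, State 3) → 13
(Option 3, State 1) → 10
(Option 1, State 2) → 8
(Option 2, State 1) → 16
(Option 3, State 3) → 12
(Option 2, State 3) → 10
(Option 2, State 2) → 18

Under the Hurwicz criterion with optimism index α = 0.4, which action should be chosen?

Option 1: 0.4·13 + 0.6·8 = 10
Option 2: 0.4·18 + 0.6·10 = 13.2
Option 3: 0.4·17 + 0.6·10 = 12.8
Highest Hurwicz score = 13.2 → Option 2.

Option 2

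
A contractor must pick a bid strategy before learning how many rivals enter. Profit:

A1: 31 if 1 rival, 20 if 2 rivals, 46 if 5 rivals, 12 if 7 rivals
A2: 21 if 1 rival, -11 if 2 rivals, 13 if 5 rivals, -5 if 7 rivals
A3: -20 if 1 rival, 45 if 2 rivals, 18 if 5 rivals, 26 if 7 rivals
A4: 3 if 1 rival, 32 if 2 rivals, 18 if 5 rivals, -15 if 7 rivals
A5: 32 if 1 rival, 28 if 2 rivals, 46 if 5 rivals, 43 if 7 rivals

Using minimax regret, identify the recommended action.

Column bests: 1 rival=32, 2 rivals=45, 5 rivals=46, 7 rivals=43.
A1 regrets: 1, 25, 0, 31 → max 31
A2 regrets: 11, 56, 33, 48 → max 56
A3 regrets: 52, 0, 28, 17 → max 52
A4 regrets: 29, 13, 28, 58 → max 58
A5 regrets: 0, 17, 0, 0 → max 17
Smallest max regret = 17 → A5.

A5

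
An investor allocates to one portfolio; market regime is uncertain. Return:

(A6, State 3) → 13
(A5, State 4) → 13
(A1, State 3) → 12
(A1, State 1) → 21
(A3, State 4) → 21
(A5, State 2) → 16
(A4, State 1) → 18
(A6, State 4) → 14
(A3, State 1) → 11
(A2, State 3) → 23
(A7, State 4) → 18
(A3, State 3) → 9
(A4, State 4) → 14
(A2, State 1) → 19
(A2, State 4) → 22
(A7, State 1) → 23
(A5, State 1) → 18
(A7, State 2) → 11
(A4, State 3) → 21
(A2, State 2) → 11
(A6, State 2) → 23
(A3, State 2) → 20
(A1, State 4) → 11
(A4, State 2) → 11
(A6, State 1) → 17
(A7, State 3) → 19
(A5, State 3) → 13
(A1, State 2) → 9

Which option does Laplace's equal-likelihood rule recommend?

Row averages: A1=13.25, A2=18.75, A3=15.25, A4=16, A5=15, A6=16.75, A7=17.75
Highest average = 18.75 → A2.

A2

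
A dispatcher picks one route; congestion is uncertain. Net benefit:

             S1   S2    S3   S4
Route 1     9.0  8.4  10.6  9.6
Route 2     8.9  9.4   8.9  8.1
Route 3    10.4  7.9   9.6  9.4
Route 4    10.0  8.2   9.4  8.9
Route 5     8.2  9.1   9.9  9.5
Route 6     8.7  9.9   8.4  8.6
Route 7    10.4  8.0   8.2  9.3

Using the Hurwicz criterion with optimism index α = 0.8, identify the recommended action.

Route 1

Route 1: 0.8·10.6 + 0.2·8.4 = 10.16
Route 2: 0.8·9.4 + 0.2·8.1 = 9.14
Route 3: 0.8·10.4 + 0.2·7.9 = 9.9
Route 4: 0.8·10.0 + 0.2·8.2 = 9.64
Route 5: 0.8·9.9 + 0.2·8.2 = 9.56
Route 6: 0.8·9.9 + 0.2·8.4 = 9.6
Route 7: 0.8·10.4 + 0.2·8.0 = 9.92
Highest Hurwicz score = 10.16 → Route 1.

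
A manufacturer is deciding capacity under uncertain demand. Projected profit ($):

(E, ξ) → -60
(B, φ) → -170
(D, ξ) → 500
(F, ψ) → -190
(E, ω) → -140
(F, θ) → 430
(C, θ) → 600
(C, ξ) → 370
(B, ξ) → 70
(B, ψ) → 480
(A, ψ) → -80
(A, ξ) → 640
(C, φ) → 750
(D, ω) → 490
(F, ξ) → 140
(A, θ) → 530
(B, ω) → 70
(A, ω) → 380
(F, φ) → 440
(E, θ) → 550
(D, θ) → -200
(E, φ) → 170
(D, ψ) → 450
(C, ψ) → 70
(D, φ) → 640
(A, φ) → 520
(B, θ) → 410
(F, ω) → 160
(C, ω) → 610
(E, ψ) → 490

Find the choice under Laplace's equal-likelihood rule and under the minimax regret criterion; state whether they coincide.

laplace → C; minimax regret → C (agree)

Row averages: A=398, B=172, C=480, D=376, E=202, F=196
Highest average = 480 → C.
Column bests: θ=600, φ=750, ψ=490, ω=610, ξ=640.
A regrets: 70, 230, 570, 230, 0 → max 570
B regrets: 190, 920, 10, 540, 570 → max 920
C regrets: 0, 0, 420, 0, 270 → max 420
D regrets: 800, 110, 40, 120, 140 → max 800
E regrets: 50, 580, 0, 750, 700 → max 750
F regrets: 170, 310, 680, 450, 500 → max 680
Smallest max regret = 420 → C.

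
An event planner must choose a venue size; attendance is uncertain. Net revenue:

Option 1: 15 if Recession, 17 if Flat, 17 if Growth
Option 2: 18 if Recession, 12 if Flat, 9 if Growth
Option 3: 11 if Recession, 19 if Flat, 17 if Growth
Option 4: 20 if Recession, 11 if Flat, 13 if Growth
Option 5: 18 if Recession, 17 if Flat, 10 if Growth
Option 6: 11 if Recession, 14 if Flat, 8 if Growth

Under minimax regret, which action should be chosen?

Option 1

Column bests: Recession=20, Flat=19, Growth=17.
Option 1 regrets: 5, 2, 0 → max 5
Option 2 regrets: 2, 7, 8 → max 8
Option 3 regrets: 9, 0, 0 → max 9
Option 4 regrets: 0, 8, 4 → max 8
Option 5 regrets: 2, 2, 7 → max 7
Option 6 regrets: 9, 5, 9 → max 9
Smallest max regret = 5 → Option 1.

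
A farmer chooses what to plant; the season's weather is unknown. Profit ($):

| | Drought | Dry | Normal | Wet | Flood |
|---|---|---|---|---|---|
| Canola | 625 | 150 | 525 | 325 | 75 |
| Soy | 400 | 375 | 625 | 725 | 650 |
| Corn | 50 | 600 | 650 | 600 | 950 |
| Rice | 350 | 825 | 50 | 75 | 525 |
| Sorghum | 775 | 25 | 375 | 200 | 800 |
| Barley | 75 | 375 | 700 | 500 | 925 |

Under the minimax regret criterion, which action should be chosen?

Soy

Column bests: Drought=775, Dry=825, Normal=700, Wet=725, Flood=950.
Canola regrets: 150, 675, 175, 400, 875 → max 875
Soy regrets: 375, 450, 75, 0, 300 → max 450
Corn regrets: 725, 225, 50, 125, 0 → max 725
Rice regrets: 425, 0, 650, 650, 425 → max 650
Sorghum regrets: 0, 800, 325, 525, 150 → max 800
Barley regrets: 700, 450, 0, 225, 25 → max 700
Smallest max regret = 450 → Soy.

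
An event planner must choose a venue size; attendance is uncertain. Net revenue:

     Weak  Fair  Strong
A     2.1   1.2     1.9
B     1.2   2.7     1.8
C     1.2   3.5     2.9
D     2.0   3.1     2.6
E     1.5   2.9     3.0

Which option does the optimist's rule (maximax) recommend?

Row maxima: A=2.1, B=2.7, C=3.5, D=3.1, E=3.0
Best best-case = 3.5 → C.

C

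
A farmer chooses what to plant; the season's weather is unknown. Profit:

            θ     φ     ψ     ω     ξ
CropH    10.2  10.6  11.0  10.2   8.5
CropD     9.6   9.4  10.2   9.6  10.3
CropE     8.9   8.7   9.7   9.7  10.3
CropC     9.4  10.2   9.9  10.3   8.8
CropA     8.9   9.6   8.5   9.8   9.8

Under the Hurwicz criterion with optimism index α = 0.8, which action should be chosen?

CropH

CropH: 0.8·11.0 + 0.2·8.5 = 10.5
CropD: 0.8·10.3 + 0.2·9.4 = 10.12
CropE: 0.8·10.3 + 0.2·8.7 = 9.98
CropC: 0.8·10.3 + 0.2·8.8 = 10
CropA: 0.8·9.8 + 0.2·8.5 = 9.54
Highest Hurwicz score = 10.5 → CropH.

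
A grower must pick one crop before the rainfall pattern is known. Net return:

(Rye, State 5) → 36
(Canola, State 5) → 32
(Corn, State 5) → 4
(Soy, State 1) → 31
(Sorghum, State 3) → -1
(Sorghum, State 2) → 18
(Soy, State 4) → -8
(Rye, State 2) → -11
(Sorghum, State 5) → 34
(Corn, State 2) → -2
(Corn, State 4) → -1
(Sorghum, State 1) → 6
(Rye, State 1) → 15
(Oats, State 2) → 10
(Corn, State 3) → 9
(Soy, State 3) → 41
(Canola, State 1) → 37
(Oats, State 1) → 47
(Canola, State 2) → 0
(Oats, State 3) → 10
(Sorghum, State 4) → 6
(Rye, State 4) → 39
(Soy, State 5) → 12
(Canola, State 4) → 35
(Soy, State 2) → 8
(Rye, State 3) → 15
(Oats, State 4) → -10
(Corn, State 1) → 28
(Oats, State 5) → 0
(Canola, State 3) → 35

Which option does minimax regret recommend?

Canola

Column bests: State 1=47, State 2=18, State 3=41, State 4=39, State 5=36.
Rye regrets: 32, 29, 26, 0, 0 → max 32
Oats regrets: 0, 8, 31, 49, 36 → max 49
Soy regrets: 16, 10, 0, 47, 24 → max 47
Canola regrets: 10, 18, 6, 4, 4 → max 18
Sorghum regrets: 41, 0, 42, 33, 2 → max 42
Corn regrets: 19, 20, 32, 40, 32 → max 40
Smallest max regret = 18 → Canola.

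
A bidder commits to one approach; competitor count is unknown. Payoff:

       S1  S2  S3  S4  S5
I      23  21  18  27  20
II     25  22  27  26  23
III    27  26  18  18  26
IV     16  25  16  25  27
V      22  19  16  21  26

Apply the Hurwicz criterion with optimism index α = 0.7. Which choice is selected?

I: 0.7·27 + 0.3·18 = 24.3
II: 0.7·27 + 0.3·22 = 25.5
III: 0.7·27 + 0.3·18 = 24.3
IV: 0.7·27 + 0.3·16 = 23.7
V: 0.7·26 + 0.3·16 = 23
Highest Hurwicz score = 25.5 → II.

II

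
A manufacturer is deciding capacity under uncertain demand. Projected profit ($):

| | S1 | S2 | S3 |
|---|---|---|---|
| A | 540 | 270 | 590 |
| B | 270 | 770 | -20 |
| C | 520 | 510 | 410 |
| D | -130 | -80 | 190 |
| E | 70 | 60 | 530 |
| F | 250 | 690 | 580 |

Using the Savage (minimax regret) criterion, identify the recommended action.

C

Column bests: S1=540, S2=770, S3=590.
A regrets: 0, 500, 0 → max 500
B regrets: 270, 0, 610 → max 610
C regrets: 20, 260, 180 → max 260
D regrets: 670, 850, 400 → max 850
E regrets: 470, 710, 60 → max 710
F regrets: 290, 80, 10 → max 290
Smallest max regret = 260 → C.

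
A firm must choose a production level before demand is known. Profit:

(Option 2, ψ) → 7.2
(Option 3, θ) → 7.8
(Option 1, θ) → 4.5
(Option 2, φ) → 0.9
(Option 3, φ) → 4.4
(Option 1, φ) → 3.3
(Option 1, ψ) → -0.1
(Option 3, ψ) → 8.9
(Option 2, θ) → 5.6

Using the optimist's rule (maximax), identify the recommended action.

Row maxima: Option 1=4.5, Option 2=7.2, Option 3=8.9
Best best-case = 8.9 → Option 3.

Option 3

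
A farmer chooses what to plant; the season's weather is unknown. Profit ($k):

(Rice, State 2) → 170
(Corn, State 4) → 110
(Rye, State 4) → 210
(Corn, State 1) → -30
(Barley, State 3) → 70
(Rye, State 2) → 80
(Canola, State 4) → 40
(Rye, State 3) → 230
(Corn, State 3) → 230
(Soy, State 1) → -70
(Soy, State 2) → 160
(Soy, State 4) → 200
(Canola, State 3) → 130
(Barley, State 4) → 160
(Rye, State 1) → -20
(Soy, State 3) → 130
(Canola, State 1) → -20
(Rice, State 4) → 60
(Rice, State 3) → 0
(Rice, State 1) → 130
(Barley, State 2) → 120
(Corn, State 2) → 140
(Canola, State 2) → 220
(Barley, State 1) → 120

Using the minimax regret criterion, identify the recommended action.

Column bests: State 1=130, State 2=220, State 3=230, State 4=210.
Barley regrets: 10, 100, 160, 50 → max 160
Soy regrets: 200, 60, 100, 10 → max 200
Corn regrets: 160, 80, 0, 100 → max 160
Rye regrets: 150, 140, 0, 0 → max 150
Canola regrets: 150, 0, 100, 170 → max 170
Rice regrets: 0, 50, 230, 150 → max 230
Smallest max regret = 150 → Rye.

Rye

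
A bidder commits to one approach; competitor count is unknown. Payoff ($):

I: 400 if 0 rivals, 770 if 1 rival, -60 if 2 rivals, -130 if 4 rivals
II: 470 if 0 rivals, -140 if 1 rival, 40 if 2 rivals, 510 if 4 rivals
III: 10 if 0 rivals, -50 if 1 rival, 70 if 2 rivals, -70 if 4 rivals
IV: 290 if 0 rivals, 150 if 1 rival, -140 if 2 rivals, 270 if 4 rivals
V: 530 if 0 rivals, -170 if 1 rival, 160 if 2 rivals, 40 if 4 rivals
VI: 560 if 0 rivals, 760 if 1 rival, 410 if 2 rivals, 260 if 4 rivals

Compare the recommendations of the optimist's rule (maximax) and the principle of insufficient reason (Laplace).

Row maxima: I=770, II=510, III=70, IV=290, V=530, VI=760
Best best-case = 770 → I.
Row averages: I=245, II=220, III=-10, IV=142.5, V=140, VI=497.5
Highest average = 497.5 → VI.

maximax → I; laplace → VI (disagree)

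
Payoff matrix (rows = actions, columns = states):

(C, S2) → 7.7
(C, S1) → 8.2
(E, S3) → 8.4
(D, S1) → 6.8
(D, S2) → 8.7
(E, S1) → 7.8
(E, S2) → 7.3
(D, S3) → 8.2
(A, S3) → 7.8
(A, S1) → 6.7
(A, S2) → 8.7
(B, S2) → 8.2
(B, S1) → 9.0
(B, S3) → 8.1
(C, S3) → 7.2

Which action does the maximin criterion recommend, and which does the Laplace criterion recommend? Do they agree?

Row minima: A=6.7, B=8.1, C=7.2, D=6.8, E=7.3
Best worst-case = 8.1 → B.
Row averages: A=116/15, B=253/30, C=7.7, D=7.9, E=47/6
Highest average = 253/30 → B.

maximin → B; laplace → B (agree)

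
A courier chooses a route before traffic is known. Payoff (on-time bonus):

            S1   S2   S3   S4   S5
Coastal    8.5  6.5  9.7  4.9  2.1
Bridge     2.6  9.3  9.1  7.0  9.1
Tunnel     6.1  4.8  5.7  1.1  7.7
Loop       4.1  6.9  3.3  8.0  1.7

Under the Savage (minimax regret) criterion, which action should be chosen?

Column bests: S1=8.5, S2=9.3, S3=9.7, S4=8.0, S5=9.1.
Coastal regrets: 0.0, 2.8, 0.0, 3.1, 7.0 → max 7.0
Bridge regrets: 5.9, 0.0, 0.6, 1.0, 0.0 → max 5.9
Tunnel regrets: 2.4, 4.5, 4.0, 6.9, 1.4 → max 6.9
Loop regrets: 4.4, 2.4, 6.4, 0.0, 7.4 → max 7.4
Smallest max regret = 5.9 → Bridge.

Bridge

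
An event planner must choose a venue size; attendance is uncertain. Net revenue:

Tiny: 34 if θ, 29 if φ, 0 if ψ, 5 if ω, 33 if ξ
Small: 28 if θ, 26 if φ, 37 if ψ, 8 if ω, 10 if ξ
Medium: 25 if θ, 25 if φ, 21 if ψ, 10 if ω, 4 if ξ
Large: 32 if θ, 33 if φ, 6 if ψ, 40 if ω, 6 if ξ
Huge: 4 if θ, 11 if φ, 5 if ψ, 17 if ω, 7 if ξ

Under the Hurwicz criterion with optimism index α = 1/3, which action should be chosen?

Small

Tiny: 1/3·34 + 2/3·0 = 34/3
Small: 1/3·37 + 2/3·8 = 53/3
Medium: 1/3·25 + 2/3·4 = 11
Large: 1/3·40 + 2/3·6 = 52/3
Huge: 1/3·17 + 2/3·4 = 25/3
Highest Hurwicz score = 53/3 → Small.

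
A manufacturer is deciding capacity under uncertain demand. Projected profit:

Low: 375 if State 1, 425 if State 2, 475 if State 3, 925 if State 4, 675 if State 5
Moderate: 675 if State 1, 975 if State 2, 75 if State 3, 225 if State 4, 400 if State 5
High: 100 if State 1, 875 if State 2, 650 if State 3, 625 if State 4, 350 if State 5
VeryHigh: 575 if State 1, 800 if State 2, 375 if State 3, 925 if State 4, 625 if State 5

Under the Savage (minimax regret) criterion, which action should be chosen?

Column bests: State 1=675, State 2=975, State 3=650, State 4=925, State 5=675.
Low regrets: 300, 550, 175, 0, 0 → max 550
Moderate regrets: 0, 0, 575, 700, 275 → max 700
High regrets: 575, 100, 0, 300, 325 → max 575
VeryHigh regrets: 100, 175, 275, 0, 50 → max 275
Smallest max regret = 275 → VeryHigh.

VeryHigh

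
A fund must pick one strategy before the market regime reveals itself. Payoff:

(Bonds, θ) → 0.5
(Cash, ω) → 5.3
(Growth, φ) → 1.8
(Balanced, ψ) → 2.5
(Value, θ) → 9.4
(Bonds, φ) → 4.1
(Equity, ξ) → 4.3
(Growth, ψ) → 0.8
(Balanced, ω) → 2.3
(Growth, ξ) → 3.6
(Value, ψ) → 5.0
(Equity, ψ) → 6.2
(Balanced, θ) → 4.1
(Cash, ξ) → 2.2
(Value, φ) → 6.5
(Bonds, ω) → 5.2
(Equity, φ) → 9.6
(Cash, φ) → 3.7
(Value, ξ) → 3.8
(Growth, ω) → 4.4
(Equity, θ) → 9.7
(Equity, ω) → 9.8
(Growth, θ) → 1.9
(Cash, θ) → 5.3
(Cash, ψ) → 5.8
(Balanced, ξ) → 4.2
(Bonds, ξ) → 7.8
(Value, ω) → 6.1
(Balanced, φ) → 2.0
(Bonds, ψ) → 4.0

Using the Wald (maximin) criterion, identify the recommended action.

Equity

Row minima: Equity=4.3, Bonds=0.5, Growth=0.8, Cash=2.2, Balanced=2.0, Value=3.8
Best worst-case = 4.3 → Equity.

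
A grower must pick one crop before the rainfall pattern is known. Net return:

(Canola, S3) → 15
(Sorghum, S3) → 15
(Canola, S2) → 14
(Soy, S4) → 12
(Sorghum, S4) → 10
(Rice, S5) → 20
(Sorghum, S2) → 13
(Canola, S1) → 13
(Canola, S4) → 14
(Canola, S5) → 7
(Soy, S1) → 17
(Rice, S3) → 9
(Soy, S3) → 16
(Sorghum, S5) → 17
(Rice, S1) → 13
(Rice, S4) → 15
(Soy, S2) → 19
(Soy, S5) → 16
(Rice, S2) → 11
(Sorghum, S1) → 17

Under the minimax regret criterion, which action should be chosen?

Column bests: S1=17, S2=19, S3=16, S4=15, S5=20.
Sorghum regrets: 0, 6, 1, 5, 3 → max 6
Soy regrets: 0, 0, 0, 3, 4 → max 4
Rice regrets: 4, 8, 7, 0, 0 → max 8
Canola regrets: 4, 5, 1, 1, 13 → max 13
Smallest max regret = 4 → Soy.

Soy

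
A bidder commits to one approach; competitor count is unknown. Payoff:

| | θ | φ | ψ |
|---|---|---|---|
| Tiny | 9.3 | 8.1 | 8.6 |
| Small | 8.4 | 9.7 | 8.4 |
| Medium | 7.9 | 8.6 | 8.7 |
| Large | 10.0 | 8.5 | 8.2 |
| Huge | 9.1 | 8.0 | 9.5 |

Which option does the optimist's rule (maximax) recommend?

Large

Row maxima: Tiny=9.3, Small=9.7, Medium=8.7, Large=10.0, Huge=9.5
Best best-case = 10.0 → Large.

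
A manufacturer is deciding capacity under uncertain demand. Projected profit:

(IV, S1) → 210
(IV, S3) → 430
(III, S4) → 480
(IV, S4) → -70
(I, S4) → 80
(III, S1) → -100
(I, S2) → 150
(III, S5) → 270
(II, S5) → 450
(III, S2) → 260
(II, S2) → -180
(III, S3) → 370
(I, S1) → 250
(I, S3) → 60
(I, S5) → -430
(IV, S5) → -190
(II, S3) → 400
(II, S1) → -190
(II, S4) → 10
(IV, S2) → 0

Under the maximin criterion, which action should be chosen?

Row minima: I=-430, II=-190, III=-100, IV=-190
Best worst-case = -100 → III.

III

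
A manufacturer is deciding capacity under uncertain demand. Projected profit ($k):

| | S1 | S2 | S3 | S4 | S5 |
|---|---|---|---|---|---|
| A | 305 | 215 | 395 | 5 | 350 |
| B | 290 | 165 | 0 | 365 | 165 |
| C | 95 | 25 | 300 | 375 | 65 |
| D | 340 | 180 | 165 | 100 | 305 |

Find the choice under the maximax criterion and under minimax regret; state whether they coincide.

maximax → A; minimax regret → D (disagree)

Row maxima: A=395, B=365, C=375, D=340
Best best-case = 395 → A.
Column bests: S1=340, S2=215, S3=395, S4=375, S5=350.
A regrets: 35, 0, 0, 370, 0 → max 370
B regrets: 50, 50, 395, 10, 185 → max 395
C regrets: 245, 190, 95, 0, 285 → max 285
D regrets: 0, 35, 230, 275, 45 → max 275
Smallest max regret = 275 → D.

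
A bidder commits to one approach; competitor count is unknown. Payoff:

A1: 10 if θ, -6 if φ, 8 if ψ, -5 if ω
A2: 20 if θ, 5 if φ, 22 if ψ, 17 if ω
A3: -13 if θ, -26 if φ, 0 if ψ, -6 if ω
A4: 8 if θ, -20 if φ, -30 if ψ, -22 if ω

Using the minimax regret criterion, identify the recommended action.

A2

Column bests: θ=20, φ=5, ψ=22, ω=17.
A1 regrets: 10, 11, 14, 22 → max 22
A2 regrets: 0, 0, 0, 0 → max 0
A3 regrets: 33, 31, 22, 23 → max 33
A4 regrets: 12, 25, 52, 39 → max 52
Smallest max regret = 0 → A2.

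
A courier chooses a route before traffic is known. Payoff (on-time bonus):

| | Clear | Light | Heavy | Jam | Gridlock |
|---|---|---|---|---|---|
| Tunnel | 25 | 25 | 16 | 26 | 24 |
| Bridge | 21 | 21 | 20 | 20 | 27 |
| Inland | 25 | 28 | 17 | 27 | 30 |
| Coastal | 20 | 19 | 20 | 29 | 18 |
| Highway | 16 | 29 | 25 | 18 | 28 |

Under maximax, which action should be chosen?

Inland

Row maxima: Tunnel=26, Bridge=27, Inland=30, Coastal=29, Highway=29
Best best-case = 30 → Inland.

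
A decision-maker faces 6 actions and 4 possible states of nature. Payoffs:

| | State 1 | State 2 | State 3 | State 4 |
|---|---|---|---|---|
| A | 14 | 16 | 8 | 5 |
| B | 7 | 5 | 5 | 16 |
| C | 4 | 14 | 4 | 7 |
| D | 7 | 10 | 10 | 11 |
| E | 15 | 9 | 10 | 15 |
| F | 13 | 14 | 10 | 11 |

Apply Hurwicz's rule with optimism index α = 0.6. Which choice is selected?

A: 0.6·16 + 0.4·5 = 11.6
B: 0.6·16 + 0.4·5 = 11.6
C: 0.6·14 + 0.4·4 = 10
D: 0.6·11 + 0.4·7 = 9.4
E: 0.6·15 + 0.4·9 = 12.6
F: 0.6·14 + 0.4·10 = 12.4
Highest Hurwicz score = 12.6 → E.

E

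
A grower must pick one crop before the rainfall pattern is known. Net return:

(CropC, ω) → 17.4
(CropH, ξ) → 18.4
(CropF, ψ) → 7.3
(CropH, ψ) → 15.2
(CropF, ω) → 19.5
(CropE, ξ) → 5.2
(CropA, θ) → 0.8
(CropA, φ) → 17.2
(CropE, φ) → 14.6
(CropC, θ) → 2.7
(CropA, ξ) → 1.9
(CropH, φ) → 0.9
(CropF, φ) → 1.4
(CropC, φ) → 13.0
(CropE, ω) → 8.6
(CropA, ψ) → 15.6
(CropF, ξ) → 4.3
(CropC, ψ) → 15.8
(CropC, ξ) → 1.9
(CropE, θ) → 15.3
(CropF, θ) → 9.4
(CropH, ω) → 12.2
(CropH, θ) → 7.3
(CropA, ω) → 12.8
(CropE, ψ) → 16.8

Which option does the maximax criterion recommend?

Row maxima: CropH=18.4, CropC=17.4, CropE=16.8, CropF=19.5, CropA=17.2
Best best-case = 19.5 → CropF.

CropF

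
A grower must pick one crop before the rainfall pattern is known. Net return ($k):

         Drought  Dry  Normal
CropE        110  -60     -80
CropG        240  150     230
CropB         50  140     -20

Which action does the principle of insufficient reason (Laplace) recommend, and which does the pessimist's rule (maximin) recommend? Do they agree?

laplace → CropG; maximin → CropG (agree)

Row averages: CropE=-10, CropG=620/3, CropB=170/3
Highest average = 620/3 → CropG.
Row minima: CropE=-80, CropG=150, CropB=-20
Best worst-case = 150 → CropG.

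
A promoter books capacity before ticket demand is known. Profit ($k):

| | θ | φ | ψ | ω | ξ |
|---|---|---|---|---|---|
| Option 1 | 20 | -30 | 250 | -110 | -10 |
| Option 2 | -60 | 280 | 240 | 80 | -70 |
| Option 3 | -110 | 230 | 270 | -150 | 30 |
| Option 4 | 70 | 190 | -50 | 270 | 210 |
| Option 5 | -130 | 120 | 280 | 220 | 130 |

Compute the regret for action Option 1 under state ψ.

30

Best payoff under ψ is 280.
Regret = 280 − 250 = 30.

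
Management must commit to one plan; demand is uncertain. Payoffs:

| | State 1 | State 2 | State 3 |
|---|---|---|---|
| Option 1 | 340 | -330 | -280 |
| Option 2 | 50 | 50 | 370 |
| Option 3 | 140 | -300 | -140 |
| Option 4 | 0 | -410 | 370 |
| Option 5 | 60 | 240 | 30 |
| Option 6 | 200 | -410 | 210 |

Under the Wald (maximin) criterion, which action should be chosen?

Option 2

Row minima: Option 1=-330, Option 2=50, Option 3=-300, Option 4=-410, Option 5=30, Option 6=-410
Best worst-case = 50 → Option 2.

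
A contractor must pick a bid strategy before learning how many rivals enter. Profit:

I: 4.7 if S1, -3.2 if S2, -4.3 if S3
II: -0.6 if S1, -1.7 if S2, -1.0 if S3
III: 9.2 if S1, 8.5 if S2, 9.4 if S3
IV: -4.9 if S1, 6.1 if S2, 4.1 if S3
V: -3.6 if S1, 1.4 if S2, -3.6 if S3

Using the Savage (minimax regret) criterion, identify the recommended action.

Column bests: S1=9.2, S2=8.5, S3=9.4.
I regrets: 4.5, 11.7, 13.7 → max 13.7
II regrets: 9.8, 10.2, 10.4 → max 10.4
III regrets: 0.0, 0.0, 0.0 → max 0.0
IV regrets: 14.1, 2.4, 5.3 → max 14.1
V regrets: 12.8, 7.1, 13.0 → max 13.0
Smallest max regret = 0.0 → III.

III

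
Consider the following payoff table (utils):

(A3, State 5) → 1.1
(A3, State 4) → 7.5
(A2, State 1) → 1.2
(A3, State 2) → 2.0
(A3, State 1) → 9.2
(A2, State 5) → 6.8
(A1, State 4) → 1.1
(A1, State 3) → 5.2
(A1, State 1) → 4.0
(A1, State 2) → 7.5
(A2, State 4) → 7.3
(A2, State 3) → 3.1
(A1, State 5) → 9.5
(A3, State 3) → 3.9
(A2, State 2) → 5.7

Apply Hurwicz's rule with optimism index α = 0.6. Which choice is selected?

A1

A1: 0.6·9.5 + 0.4·1.1 = 6.14
A2: 0.6·7.3 + 0.4·1.2 = 4.86
A3: 0.6·9.2 + 0.4·1.1 = 5.96
Highest Hurwicz score = 6.14 → A1.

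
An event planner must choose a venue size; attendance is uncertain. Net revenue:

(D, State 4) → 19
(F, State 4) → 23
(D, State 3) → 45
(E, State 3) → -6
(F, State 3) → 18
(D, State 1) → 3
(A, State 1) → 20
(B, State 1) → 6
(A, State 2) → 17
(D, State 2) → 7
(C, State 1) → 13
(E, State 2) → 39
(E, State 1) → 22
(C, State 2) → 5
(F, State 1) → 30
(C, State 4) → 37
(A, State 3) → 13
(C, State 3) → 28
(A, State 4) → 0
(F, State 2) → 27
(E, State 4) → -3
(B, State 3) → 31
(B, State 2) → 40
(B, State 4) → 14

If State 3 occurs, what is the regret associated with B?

Best payoff under State 3 is 45.
Regret = 45 − 31 = 14.

14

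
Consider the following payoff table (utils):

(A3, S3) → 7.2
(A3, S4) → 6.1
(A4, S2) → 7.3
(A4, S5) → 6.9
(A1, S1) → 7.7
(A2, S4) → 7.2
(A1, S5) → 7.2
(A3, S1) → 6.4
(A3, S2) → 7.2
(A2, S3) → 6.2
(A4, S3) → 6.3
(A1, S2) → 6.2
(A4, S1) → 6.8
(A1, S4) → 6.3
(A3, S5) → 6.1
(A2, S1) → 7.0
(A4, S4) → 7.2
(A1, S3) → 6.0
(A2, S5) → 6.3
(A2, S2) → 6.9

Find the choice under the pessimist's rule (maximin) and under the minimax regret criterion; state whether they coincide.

Row minima: A1=6.0, A2=6.2, A3=6.1, A4=6.3
Best worst-case = 6.3 → A4.
Column bests: S1=7.7, S2=7.3, S3=7.2, S4=7.2, S5=7.2.
A1 regrets: 0.0, 1.1, 1.2, 0.9, 0.0 → max 1.2
A2 regrets: 0.7, 0.4, 1.0, 0.0, 0.9 → max 1.0
A3 regrets: 1.3, 0.1, 0.0, 1.1, 1.1 → max 1.3
A4 regrets: 0.9, 0.0, 0.9, 0.0, 0.3 → max 0.9
Smallest max regret = 0.9 → A4.

maximin → A4; minimax regret → A4 (agree)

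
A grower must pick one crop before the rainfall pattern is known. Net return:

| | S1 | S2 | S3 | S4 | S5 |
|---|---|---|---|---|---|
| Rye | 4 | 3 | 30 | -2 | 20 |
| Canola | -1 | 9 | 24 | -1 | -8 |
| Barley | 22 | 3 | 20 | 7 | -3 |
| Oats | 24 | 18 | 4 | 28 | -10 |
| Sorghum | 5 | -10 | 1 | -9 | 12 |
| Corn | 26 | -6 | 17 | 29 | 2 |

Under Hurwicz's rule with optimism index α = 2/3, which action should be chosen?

Rye

Rye: 2/3·30 + 1/3·(-2) = 58/3
Canola: 2/3·24 + 1/3·(-8) = 40/3
Barley: 2/3·22 + 1/3·(-3) = 41/3
Oats: 2/3·28 + 1/3·(-10) = 46/3
Sorghum: 2/3·12 + 1/3·(-10) = 14/3
Corn: 2/3·29 + 1/3·(-6) = 52/3
Highest Hurwicz score = 58/3 → Rye.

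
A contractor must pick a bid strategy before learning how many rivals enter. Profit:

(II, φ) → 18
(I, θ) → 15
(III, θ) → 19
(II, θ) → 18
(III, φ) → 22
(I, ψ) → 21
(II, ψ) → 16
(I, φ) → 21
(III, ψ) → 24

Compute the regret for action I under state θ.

4

Best payoff under θ is 19.
Regret = 19 − 15 = 4.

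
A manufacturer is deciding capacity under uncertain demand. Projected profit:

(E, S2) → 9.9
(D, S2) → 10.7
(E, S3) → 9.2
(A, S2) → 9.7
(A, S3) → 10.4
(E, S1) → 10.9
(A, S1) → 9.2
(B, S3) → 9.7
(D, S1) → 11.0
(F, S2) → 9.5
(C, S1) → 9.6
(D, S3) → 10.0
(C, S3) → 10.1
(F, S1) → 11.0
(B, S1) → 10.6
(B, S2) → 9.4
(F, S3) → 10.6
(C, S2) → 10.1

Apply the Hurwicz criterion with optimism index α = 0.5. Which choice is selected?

D

A: 0.5·10.4 + 0.5·9.2 = 9.8
B: 0.5·10.6 + 0.5·9.4 = 10
C: 0.5·10.1 + 0.5·9.6 = 9.85
D: 0.5·11.0 + 0.5·10.0 = 10.5
E: 0.5·10.9 + 0.5·9.2 = 10.05
F: 0.5·11.0 + 0.5·9.5 = 10.25
Highest Hurwicz score = 10.5 → D.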